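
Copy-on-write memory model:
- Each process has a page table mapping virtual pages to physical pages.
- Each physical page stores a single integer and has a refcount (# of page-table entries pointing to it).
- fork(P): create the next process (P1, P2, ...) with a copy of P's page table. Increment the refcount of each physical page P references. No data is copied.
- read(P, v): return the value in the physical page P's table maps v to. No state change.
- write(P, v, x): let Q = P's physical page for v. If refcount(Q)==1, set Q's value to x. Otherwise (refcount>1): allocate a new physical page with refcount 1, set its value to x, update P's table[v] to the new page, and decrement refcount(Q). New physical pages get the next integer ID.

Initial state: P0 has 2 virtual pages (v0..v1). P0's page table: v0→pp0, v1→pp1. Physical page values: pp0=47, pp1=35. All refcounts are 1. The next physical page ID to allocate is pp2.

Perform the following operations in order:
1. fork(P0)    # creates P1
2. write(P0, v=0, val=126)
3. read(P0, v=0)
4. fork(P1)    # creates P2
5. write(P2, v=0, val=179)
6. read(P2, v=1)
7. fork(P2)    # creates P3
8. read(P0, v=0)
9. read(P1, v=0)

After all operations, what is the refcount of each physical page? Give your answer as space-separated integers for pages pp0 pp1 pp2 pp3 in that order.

Answer: 1 4 1 2

Derivation:
Op 1: fork(P0) -> P1. 2 ppages; refcounts: pp0:2 pp1:2
Op 2: write(P0, v0, 126). refcount(pp0)=2>1 -> COPY to pp2. 3 ppages; refcounts: pp0:1 pp1:2 pp2:1
Op 3: read(P0, v0) -> 126. No state change.
Op 4: fork(P1) -> P2. 3 ppages; refcounts: pp0:2 pp1:3 pp2:1
Op 5: write(P2, v0, 179). refcount(pp0)=2>1 -> COPY to pp3. 4 ppages; refcounts: pp0:1 pp1:3 pp2:1 pp3:1
Op 6: read(P2, v1) -> 35. No state change.
Op 7: fork(P2) -> P3. 4 ppages; refcounts: pp0:1 pp1:4 pp2:1 pp3:2
Op 8: read(P0, v0) -> 126. No state change.
Op 9: read(P1, v0) -> 47. No state change.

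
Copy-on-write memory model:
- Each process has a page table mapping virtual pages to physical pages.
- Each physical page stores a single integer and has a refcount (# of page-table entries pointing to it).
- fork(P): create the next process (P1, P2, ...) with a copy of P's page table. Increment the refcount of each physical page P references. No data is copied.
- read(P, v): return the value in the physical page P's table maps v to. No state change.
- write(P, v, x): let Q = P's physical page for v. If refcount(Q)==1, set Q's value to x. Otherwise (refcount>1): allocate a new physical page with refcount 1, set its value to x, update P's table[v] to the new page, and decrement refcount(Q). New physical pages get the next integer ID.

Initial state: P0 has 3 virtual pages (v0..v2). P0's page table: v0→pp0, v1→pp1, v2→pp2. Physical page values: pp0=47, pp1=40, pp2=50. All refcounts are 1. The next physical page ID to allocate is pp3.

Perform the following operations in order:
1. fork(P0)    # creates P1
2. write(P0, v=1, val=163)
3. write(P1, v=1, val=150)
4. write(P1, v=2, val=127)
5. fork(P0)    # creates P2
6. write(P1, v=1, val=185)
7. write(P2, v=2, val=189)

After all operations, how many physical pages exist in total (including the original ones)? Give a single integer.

Answer: 6

Derivation:
Op 1: fork(P0) -> P1. 3 ppages; refcounts: pp0:2 pp1:2 pp2:2
Op 2: write(P0, v1, 163). refcount(pp1)=2>1 -> COPY to pp3. 4 ppages; refcounts: pp0:2 pp1:1 pp2:2 pp3:1
Op 3: write(P1, v1, 150). refcount(pp1)=1 -> write in place. 4 ppages; refcounts: pp0:2 pp1:1 pp2:2 pp3:1
Op 4: write(P1, v2, 127). refcount(pp2)=2>1 -> COPY to pp4. 5 ppages; refcounts: pp0:2 pp1:1 pp2:1 pp3:1 pp4:1
Op 5: fork(P0) -> P2. 5 ppages; refcounts: pp0:3 pp1:1 pp2:2 pp3:2 pp4:1
Op 6: write(P1, v1, 185). refcount(pp1)=1 -> write in place. 5 ppages; refcounts: pp0:3 pp1:1 pp2:2 pp3:2 pp4:1
Op 7: write(P2, v2, 189). refcount(pp2)=2>1 -> COPY to pp5. 6 ppages; refcounts: pp0:3 pp1:1 pp2:1 pp3:2 pp4:1 pp5:1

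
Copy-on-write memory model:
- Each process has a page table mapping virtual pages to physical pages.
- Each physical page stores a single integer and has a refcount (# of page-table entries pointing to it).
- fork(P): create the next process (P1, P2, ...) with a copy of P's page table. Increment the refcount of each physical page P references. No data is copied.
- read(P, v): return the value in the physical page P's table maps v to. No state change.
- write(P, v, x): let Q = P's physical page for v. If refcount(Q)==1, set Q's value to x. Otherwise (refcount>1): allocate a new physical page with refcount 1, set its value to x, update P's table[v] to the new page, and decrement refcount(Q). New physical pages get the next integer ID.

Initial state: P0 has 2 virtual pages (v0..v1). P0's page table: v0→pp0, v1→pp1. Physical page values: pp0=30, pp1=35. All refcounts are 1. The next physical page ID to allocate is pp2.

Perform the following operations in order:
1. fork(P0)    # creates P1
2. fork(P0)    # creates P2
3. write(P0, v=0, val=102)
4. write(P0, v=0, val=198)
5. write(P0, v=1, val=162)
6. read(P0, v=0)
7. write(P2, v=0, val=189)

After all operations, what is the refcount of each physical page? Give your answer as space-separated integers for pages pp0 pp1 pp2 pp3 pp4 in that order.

Op 1: fork(P0) -> P1. 2 ppages; refcounts: pp0:2 pp1:2
Op 2: fork(P0) -> P2. 2 ppages; refcounts: pp0:3 pp1:3
Op 3: write(P0, v0, 102). refcount(pp0)=3>1 -> COPY to pp2. 3 ppages; refcounts: pp0:2 pp1:3 pp2:1
Op 4: write(P0, v0, 198). refcount(pp2)=1 -> write in place. 3 ppages; refcounts: pp0:2 pp1:3 pp2:1
Op 5: write(P0, v1, 162). refcount(pp1)=3>1 -> COPY to pp3. 4 ppages; refcounts: pp0:2 pp1:2 pp2:1 pp3:1
Op 6: read(P0, v0) -> 198. No state change.
Op 7: write(P2, v0, 189). refcount(pp0)=2>1 -> COPY to pp4. 5 ppages; refcounts: pp0:1 pp1:2 pp2:1 pp3:1 pp4:1

Answer: 1 2 1 1 1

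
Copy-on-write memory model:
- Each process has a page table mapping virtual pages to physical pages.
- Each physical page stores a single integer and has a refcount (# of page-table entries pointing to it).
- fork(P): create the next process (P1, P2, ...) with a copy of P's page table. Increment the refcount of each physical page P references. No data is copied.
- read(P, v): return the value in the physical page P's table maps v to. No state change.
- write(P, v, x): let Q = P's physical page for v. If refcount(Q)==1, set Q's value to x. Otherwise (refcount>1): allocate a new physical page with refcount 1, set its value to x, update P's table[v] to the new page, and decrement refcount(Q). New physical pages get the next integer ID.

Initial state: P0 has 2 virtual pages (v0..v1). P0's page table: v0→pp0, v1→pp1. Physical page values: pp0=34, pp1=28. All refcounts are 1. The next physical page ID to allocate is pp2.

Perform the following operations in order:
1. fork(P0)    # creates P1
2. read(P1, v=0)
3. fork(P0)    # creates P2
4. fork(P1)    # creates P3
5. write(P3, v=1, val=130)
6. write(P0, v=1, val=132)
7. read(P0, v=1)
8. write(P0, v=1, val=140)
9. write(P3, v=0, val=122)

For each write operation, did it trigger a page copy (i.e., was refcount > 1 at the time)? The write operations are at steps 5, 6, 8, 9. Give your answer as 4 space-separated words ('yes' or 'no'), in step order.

Op 1: fork(P0) -> P1. 2 ppages; refcounts: pp0:2 pp1:2
Op 2: read(P1, v0) -> 34. No state change.
Op 3: fork(P0) -> P2. 2 ppages; refcounts: pp0:3 pp1:3
Op 4: fork(P1) -> P3. 2 ppages; refcounts: pp0:4 pp1:4
Op 5: write(P3, v1, 130). refcount(pp1)=4>1 -> COPY to pp2. 3 ppages; refcounts: pp0:4 pp1:3 pp2:1
Op 6: write(P0, v1, 132). refcount(pp1)=3>1 -> COPY to pp3. 4 ppages; refcounts: pp0:4 pp1:2 pp2:1 pp3:1
Op 7: read(P0, v1) -> 132. No state change.
Op 8: write(P0, v1, 140). refcount(pp3)=1 -> write in place. 4 ppages; refcounts: pp0:4 pp1:2 pp2:1 pp3:1
Op 9: write(P3, v0, 122). refcount(pp0)=4>1 -> COPY to pp4. 5 ppages; refcounts: pp0:3 pp1:2 pp2:1 pp3:1 pp4:1

yes yes no yes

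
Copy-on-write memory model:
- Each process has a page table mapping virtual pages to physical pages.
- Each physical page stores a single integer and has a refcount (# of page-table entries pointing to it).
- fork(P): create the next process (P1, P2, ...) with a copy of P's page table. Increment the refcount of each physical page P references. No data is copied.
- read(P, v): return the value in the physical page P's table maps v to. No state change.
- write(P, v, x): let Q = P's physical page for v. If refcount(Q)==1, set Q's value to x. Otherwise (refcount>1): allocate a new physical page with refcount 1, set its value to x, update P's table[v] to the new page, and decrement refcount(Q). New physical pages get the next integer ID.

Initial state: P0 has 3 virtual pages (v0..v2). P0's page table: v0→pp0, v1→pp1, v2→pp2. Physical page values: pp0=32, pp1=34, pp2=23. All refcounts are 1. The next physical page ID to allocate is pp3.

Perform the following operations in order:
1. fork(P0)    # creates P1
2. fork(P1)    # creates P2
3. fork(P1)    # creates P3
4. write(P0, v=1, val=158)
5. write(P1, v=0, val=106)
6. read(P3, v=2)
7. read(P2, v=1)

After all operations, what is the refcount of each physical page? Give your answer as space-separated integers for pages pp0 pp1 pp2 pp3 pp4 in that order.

Op 1: fork(P0) -> P1. 3 ppages; refcounts: pp0:2 pp1:2 pp2:2
Op 2: fork(P1) -> P2. 3 ppages; refcounts: pp0:3 pp1:3 pp2:3
Op 3: fork(P1) -> P3. 3 ppages; refcounts: pp0:4 pp1:4 pp2:4
Op 4: write(P0, v1, 158). refcount(pp1)=4>1 -> COPY to pp3. 4 ppages; refcounts: pp0:4 pp1:3 pp2:4 pp3:1
Op 5: write(P1, v0, 106). refcount(pp0)=4>1 -> COPY to pp4. 5 ppages; refcounts: pp0:3 pp1:3 pp2:4 pp3:1 pp4:1
Op 6: read(P3, v2) -> 23. No state change.
Op 7: read(P2, v1) -> 34. No state change.

Answer: 3 3 4 1 1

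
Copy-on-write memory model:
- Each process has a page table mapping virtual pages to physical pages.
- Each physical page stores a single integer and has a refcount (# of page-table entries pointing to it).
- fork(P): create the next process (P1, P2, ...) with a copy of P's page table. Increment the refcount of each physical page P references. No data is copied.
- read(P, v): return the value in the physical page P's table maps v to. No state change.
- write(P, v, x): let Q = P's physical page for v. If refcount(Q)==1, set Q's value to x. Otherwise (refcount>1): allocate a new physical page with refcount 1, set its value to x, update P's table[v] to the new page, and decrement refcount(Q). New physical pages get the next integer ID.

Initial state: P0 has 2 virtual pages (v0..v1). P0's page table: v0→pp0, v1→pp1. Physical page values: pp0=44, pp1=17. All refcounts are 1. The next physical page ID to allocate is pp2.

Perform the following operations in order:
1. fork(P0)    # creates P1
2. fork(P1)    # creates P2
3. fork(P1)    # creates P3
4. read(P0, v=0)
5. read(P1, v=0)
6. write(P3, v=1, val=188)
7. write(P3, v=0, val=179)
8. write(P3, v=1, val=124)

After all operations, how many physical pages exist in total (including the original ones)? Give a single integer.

Op 1: fork(P0) -> P1. 2 ppages; refcounts: pp0:2 pp1:2
Op 2: fork(P1) -> P2. 2 ppages; refcounts: pp0:3 pp1:3
Op 3: fork(P1) -> P3. 2 ppages; refcounts: pp0:4 pp1:4
Op 4: read(P0, v0) -> 44. No state change.
Op 5: read(P1, v0) -> 44. No state change.
Op 6: write(P3, v1, 188). refcount(pp1)=4>1 -> COPY to pp2. 3 ppages; refcounts: pp0:4 pp1:3 pp2:1
Op 7: write(P3, v0, 179). refcount(pp0)=4>1 -> COPY to pp3. 4 ppages; refcounts: pp0:3 pp1:3 pp2:1 pp3:1
Op 8: write(P3, v1, 124). refcount(pp2)=1 -> write in place. 4 ppages; refcounts: pp0:3 pp1:3 pp2:1 pp3:1

Answer: 4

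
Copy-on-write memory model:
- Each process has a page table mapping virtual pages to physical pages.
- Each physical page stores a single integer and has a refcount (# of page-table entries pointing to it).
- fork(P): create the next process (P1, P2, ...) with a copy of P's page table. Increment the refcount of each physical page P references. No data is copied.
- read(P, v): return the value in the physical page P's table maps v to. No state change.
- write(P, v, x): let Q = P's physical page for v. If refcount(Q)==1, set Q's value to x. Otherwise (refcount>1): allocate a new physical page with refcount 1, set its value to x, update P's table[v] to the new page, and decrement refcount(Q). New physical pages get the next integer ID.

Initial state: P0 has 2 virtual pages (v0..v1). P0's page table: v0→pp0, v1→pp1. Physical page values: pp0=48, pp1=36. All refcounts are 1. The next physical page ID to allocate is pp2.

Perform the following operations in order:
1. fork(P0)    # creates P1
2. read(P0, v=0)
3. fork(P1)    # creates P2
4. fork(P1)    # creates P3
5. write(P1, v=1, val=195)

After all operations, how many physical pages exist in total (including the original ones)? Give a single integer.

Op 1: fork(P0) -> P1. 2 ppages; refcounts: pp0:2 pp1:2
Op 2: read(P0, v0) -> 48. No state change.
Op 3: fork(P1) -> P2. 2 ppages; refcounts: pp0:3 pp1:3
Op 4: fork(P1) -> P3. 2 ppages; refcounts: pp0:4 pp1:4
Op 5: write(P1, v1, 195). refcount(pp1)=4>1 -> COPY to pp2. 3 ppages; refcounts: pp0:4 pp1:3 pp2:1

Answer: 3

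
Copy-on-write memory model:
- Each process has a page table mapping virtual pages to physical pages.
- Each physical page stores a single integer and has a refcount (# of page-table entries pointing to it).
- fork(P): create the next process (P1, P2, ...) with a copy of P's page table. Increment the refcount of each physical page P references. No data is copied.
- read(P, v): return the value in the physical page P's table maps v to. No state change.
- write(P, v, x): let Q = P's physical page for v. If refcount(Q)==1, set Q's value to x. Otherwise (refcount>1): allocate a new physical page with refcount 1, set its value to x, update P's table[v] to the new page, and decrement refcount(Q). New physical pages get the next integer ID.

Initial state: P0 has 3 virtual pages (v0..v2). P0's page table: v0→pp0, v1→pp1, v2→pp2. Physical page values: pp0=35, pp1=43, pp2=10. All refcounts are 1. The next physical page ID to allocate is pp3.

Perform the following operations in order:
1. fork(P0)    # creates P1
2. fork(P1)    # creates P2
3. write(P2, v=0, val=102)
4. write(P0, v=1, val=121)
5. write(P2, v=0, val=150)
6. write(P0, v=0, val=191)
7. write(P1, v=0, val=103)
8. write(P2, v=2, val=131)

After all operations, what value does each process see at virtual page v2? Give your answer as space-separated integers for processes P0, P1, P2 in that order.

Answer: 10 10 131

Derivation:
Op 1: fork(P0) -> P1. 3 ppages; refcounts: pp0:2 pp1:2 pp2:2
Op 2: fork(P1) -> P2. 3 ppages; refcounts: pp0:3 pp1:3 pp2:3
Op 3: write(P2, v0, 102). refcount(pp0)=3>1 -> COPY to pp3. 4 ppages; refcounts: pp0:2 pp1:3 pp2:3 pp3:1
Op 4: write(P0, v1, 121). refcount(pp1)=3>1 -> COPY to pp4. 5 ppages; refcounts: pp0:2 pp1:2 pp2:3 pp3:1 pp4:1
Op 5: write(P2, v0, 150). refcount(pp3)=1 -> write in place. 5 ppages; refcounts: pp0:2 pp1:2 pp2:3 pp3:1 pp4:1
Op 6: write(P0, v0, 191). refcount(pp0)=2>1 -> COPY to pp5. 6 ppages; refcounts: pp0:1 pp1:2 pp2:3 pp3:1 pp4:1 pp5:1
Op 7: write(P1, v0, 103). refcount(pp0)=1 -> write in place. 6 ppages; refcounts: pp0:1 pp1:2 pp2:3 pp3:1 pp4:1 pp5:1
Op 8: write(P2, v2, 131). refcount(pp2)=3>1 -> COPY to pp6. 7 ppages; refcounts: pp0:1 pp1:2 pp2:2 pp3:1 pp4:1 pp5:1 pp6:1
P0: v2 -> pp2 = 10
P1: v2 -> pp2 = 10
P2: v2 -> pp6 = 131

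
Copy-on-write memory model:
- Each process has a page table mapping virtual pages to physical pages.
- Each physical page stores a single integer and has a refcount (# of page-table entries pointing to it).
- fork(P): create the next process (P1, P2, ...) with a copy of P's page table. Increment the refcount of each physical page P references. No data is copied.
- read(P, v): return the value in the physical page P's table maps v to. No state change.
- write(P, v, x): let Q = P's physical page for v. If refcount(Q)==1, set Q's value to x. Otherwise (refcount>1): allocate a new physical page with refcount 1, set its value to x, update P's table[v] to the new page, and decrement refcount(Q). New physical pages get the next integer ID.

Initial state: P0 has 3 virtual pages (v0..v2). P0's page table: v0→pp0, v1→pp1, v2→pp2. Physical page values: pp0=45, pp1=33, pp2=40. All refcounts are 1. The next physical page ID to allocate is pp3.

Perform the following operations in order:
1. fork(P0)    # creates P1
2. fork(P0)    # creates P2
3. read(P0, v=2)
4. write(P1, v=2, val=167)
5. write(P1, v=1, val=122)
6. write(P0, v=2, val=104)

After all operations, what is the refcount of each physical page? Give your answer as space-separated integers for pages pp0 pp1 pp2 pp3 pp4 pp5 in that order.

Answer: 3 2 1 1 1 1

Derivation:
Op 1: fork(P0) -> P1. 3 ppages; refcounts: pp0:2 pp1:2 pp2:2
Op 2: fork(P0) -> P2. 3 ppages; refcounts: pp0:3 pp1:3 pp2:3
Op 3: read(P0, v2) -> 40. No state change.
Op 4: write(P1, v2, 167). refcount(pp2)=3>1 -> COPY to pp3. 4 ppages; refcounts: pp0:3 pp1:3 pp2:2 pp3:1
Op 5: write(P1, v1, 122). refcount(pp1)=3>1 -> COPY to pp4. 5 ppages; refcounts: pp0:3 pp1:2 pp2:2 pp3:1 pp4:1
Op 6: write(P0, v2, 104). refcount(pp2)=2>1 -> COPY to pp5. 6 ppages; refcounts: pp0:3 pp1:2 pp2:1 pp3:1 pp4:1 pp5:1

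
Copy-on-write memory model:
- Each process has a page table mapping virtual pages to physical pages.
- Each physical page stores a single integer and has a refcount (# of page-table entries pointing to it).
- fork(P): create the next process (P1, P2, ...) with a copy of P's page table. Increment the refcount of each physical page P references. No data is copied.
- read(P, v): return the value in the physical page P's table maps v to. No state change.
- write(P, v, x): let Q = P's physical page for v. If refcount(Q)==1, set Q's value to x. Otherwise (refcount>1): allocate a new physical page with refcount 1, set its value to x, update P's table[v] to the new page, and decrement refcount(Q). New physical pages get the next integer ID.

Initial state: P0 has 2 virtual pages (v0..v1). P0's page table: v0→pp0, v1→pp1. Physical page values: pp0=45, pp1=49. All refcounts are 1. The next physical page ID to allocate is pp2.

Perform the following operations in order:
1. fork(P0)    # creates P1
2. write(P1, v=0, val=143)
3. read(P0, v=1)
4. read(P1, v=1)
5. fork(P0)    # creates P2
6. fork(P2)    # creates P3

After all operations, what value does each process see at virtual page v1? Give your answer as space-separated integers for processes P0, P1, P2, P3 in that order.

Op 1: fork(P0) -> P1. 2 ppages; refcounts: pp0:2 pp1:2
Op 2: write(P1, v0, 143). refcount(pp0)=2>1 -> COPY to pp2. 3 ppages; refcounts: pp0:1 pp1:2 pp2:1
Op 3: read(P0, v1) -> 49. No state change.
Op 4: read(P1, v1) -> 49. No state change.
Op 5: fork(P0) -> P2. 3 ppages; refcounts: pp0:2 pp1:3 pp2:1
Op 6: fork(P2) -> P3. 3 ppages; refcounts: pp0:3 pp1:4 pp2:1
P0: v1 -> pp1 = 49
P1: v1 -> pp1 = 49
P2: v1 -> pp1 = 49
P3: v1 -> pp1 = 49

Answer: 49 49 49 49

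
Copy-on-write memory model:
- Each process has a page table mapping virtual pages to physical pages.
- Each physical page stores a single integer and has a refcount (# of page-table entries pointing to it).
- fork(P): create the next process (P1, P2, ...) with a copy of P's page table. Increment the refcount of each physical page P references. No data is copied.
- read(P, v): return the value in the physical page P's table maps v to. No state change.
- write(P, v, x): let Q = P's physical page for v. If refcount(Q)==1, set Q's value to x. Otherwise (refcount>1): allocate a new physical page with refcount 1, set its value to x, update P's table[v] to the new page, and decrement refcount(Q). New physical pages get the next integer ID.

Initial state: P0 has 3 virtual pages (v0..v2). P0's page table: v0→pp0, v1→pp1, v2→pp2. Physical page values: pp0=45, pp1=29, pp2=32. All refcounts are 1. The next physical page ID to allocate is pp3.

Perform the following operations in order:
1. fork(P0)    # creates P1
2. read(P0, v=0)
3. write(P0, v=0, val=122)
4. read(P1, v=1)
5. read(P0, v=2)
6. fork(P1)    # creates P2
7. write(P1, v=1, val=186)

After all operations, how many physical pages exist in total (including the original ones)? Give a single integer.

Op 1: fork(P0) -> P1. 3 ppages; refcounts: pp0:2 pp1:2 pp2:2
Op 2: read(P0, v0) -> 45. No state change.
Op 3: write(P0, v0, 122). refcount(pp0)=2>1 -> COPY to pp3. 4 ppages; refcounts: pp0:1 pp1:2 pp2:2 pp3:1
Op 4: read(P1, v1) -> 29. No state change.
Op 5: read(P0, v2) -> 32. No state change.
Op 6: fork(P1) -> P2. 4 ppages; refcounts: pp0:2 pp1:3 pp2:3 pp3:1
Op 7: write(P1, v1, 186). refcount(pp1)=3>1 -> COPY to pp4. 5 ppages; refcounts: pp0:2 pp1:2 pp2:3 pp3:1 pp4:1

Answer: 5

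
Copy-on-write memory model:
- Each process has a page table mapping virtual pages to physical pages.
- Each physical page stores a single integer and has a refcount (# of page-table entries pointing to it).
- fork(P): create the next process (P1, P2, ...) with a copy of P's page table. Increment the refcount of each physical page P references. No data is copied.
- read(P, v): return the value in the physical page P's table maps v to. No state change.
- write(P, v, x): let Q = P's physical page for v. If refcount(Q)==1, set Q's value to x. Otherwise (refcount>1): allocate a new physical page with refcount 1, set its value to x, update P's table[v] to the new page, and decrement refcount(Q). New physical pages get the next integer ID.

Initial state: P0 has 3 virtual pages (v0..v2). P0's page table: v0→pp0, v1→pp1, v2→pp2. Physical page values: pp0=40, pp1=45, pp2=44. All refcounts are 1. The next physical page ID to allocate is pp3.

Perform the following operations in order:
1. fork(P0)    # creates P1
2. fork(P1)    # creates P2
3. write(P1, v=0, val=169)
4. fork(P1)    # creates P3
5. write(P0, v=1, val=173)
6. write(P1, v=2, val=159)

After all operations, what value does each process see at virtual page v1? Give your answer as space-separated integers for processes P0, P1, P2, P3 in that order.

Op 1: fork(P0) -> P1. 3 ppages; refcounts: pp0:2 pp1:2 pp2:2
Op 2: fork(P1) -> P2. 3 ppages; refcounts: pp0:3 pp1:3 pp2:3
Op 3: write(P1, v0, 169). refcount(pp0)=3>1 -> COPY to pp3. 4 ppages; refcounts: pp0:2 pp1:3 pp2:3 pp3:1
Op 4: fork(P1) -> P3. 4 ppages; refcounts: pp0:2 pp1:4 pp2:4 pp3:2
Op 5: write(P0, v1, 173). refcount(pp1)=4>1 -> COPY to pp4. 5 ppages; refcounts: pp0:2 pp1:3 pp2:4 pp3:2 pp4:1
Op 6: write(P1, v2, 159). refcount(pp2)=4>1 -> COPY to pp5. 6 ppages; refcounts: pp0:2 pp1:3 pp2:3 pp3:2 pp4:1 pp5:1
P0: v1 -> pp4 = 173
P1: v1 -> pp1 = 45
P2: v1 -> pp1 = 45
P3: v1 -> pp1 = 45

Answer: 173 45 45 45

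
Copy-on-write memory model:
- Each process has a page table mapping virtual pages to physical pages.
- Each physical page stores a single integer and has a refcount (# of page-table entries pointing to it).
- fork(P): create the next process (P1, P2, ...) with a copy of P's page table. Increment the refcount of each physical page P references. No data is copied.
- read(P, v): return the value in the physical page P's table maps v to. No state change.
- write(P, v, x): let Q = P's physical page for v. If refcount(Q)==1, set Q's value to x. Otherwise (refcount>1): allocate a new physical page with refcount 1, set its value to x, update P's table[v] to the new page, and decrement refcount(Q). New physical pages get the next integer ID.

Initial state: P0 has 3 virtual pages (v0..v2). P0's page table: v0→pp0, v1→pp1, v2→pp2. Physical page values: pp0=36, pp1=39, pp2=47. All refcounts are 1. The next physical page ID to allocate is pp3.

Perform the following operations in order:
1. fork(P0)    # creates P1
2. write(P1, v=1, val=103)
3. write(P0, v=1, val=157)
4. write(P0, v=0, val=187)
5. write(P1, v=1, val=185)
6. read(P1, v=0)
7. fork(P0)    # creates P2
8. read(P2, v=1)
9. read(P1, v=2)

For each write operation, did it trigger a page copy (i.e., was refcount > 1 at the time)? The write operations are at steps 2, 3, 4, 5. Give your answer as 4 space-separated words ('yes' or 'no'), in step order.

Op 1: fork(P0) -> P1. 3 ppages; refcounts: pp0:2 pp1:2 pp2:2
Op 2: write(P1, v1, 103). refcount(pp1)=2>1 -> COPY to pp3. 4 ppages; refcounts: pp0:2 pp1:1 pp2:2 pp3:1
Op 3: write(P0, v1, 157). refcount(pp1)=1 -> write in place. 4 ppages; refcounts: pp0:2 pp1:1 pp2:2 pp3:1
Op 4: write(P0, v0, 187). refcount(pp0)=2>1 -> COPY to pp4. 5 ppages; refcounts: pp0:1 pp1:1 pp2:2 pp3:1 pp4:1
Op 5: write(P1, v1, 185). refcount(pp3)=1 -> write in place. 5 ppages; refcounts: pp0:1 pp1:1 pp2:2 pp3:1 pp4:1
Op 6: read(P1, v0) -> 36. No state change.
Op 7: fork(P0) -> P2. 5 ppages; refcounts: pp0:1 pp1:2 pp2:3 pp3:1 pp4:2
Op 8: read(P2, v1) -> 157. No state change.
Op 9: read(P1, v2) -> 47. No state change.

yes no yes no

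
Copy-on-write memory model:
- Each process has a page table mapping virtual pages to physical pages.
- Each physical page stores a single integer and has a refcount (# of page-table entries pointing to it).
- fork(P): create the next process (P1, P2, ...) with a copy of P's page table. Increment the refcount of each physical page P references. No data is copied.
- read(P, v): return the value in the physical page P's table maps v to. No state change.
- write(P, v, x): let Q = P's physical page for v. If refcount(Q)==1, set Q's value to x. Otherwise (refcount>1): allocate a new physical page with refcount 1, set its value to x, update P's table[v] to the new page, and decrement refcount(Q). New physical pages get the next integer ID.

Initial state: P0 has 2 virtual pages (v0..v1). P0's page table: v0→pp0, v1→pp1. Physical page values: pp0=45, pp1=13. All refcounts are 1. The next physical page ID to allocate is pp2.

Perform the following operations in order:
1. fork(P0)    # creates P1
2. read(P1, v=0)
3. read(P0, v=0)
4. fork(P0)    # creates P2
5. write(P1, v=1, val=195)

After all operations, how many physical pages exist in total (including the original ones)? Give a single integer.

Op 1: fork(P0) -> P1. 2 ppages; refcounts: pp0:2 pp1:2
Op 2: read(P1, v0) -> 45. No state change.
Op 3: read(P0, v0) -> 45. No state change.
Op 4: fork(P0) -> P2. 2 ppages; refcounts: pp0:3 pp1:3
Op 5: write(P1, v1, 195). refcount(pp1)=3>1 -> COPY to pp2. 3 ppages; refcounts: pp0:3 pp1:2 pp2:1

Answer: 3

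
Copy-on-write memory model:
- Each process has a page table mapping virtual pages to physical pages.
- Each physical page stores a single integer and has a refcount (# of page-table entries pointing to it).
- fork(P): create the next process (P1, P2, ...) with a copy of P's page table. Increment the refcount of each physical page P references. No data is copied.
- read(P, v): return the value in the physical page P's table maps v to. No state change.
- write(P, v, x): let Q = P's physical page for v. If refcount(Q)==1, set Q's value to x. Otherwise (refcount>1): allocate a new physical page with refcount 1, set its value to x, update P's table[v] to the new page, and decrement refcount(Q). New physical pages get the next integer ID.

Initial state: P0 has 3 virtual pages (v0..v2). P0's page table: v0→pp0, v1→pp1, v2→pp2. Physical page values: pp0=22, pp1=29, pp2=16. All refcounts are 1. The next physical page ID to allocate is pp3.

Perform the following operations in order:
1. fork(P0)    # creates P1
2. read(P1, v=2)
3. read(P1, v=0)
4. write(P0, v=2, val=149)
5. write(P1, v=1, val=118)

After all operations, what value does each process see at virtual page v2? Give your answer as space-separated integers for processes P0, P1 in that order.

Op 1: fork(P0) -> P1. 3 ppages; refcounts: pp0:2 pp1:2 pp2:2
Op 2: read(P1, v2) -> 16. No state change.
Op 3: read(P1, v0) -> 22. No state change.
Op 4: write(P0, v2, 149). refcount(pp2)=2>1 -> COPY to pp3. 4 ppages; refcounts: pp0:2 pp1:2 pp2:1 pp3:1
Op 5: write(P1, v1, 118). refcount(pp1)=2>1 -> COPY to pp4. 5 ppages; refcounts: pp0:2 pp1:1 pp2:1 pp3:1 pp4:1
P0: v2 -> pp3 = 149
P1: v2 -> pp2 = 16

Answer: 149 16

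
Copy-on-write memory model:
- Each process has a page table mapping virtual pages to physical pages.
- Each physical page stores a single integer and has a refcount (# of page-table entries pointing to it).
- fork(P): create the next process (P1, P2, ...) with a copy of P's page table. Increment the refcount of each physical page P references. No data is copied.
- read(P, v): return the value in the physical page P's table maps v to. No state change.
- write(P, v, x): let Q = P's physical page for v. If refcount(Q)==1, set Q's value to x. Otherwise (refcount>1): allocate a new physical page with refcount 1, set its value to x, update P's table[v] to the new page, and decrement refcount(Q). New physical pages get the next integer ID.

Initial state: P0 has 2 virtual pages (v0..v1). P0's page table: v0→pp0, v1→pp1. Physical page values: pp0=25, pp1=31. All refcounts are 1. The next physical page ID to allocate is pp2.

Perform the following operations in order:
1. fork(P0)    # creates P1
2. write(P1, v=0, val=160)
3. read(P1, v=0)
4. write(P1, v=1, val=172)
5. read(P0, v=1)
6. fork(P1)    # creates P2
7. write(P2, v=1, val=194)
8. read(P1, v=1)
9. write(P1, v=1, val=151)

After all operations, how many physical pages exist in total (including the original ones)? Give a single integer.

Op 1: fork(P0) -> P1. 2 ppages; refcounts: pp0:2 pp1:2
Op 2: write(P1, v0, 160). refcount(pp0)=2>1 -> COPY to pp2. 3 ppages; refcounts: pp0:1 pp1:2 pp2:1
Op 3: read(P1, v0) -> 160. No state change.
Op 4: write(P1, v1, 172). refcount(pp1)=2>1 -> COPY to pp3. 4 ppages; refcounts: pp0:1 pp1:1 pp2:1 pp3:1
Op 5: read(P0, v1) -> 31. No state change.
Op 6: fork(P1) -> P2. 4 ppages; refcounts: pp0:1 pp1:1 pp2:2 pp3:2
Op 7: write(P2, v1, 194). refcount(pp3)=2>1 -> COPY to pp4. 5 ppages; refcounts: pp0:1 pp1:1 pp2:2 pp3:1 pp4:1
Op 8: read(P1, v1) -> 172. No state change.
Op 9: write(P1, v1, 151). refcount(pp3)=1 -> write in place. 5 ppages; refcounts: pp0:1 pp1:1 pp2:2 pp3:1 pp4:1

Answer: 5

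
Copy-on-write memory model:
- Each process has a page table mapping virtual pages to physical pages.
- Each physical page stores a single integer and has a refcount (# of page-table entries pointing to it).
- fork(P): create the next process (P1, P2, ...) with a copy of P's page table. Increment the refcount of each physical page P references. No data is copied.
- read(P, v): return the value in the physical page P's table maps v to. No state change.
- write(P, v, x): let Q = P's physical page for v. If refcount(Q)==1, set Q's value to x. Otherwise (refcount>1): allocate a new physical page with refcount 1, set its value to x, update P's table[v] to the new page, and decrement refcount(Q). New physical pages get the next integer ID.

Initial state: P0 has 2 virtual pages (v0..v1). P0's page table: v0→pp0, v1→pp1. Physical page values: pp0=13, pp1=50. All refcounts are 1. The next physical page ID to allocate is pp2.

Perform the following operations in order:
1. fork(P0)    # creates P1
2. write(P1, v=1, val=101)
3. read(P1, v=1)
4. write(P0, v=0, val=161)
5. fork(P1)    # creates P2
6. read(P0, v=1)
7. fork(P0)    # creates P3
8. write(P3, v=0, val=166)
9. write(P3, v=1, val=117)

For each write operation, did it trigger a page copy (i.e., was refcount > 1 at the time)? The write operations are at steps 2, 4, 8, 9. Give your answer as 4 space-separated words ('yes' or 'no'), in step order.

Op 1: fork(P0) -> P1. 2 ppages; refcounts: pp0:2 pp1:2
Op 2: write(P1, v1, 101). refcount(pp1)=2>1 -> COPY to pp2. 3 ppages; refcounts: pp0:2 pp1:1 pp2:1
Op 3: read(P1, v1) -> 101. No state change.
Op 4: write(P0, v0, 161). refcount(pp0)=2>1 -> COPY to pp3. 4 ppages; refcounts: pp0:1 pp1:1 pp2:1 pp3:1
Op 5: fork(P1) -> P2. 4 ppages; refcounts: pp0:2 pp1:1 pp2:2 pp3:1
Op 6: read(P0, v1) -> 50. No state change.
Op 7: fork(P0) -> P3. 4 ppages; refcounts: pp0:2 pp1:2 pp2:2 pp3:2
Op 8: write(P3, v0, 166). refcount(pp3)=2>1 -> COPY to pp4. 5 ppages; refcounts: pp0:2 pp1:2 pp2:2 pp3:1 pp4:1
Op 9: write(P3, v1, 117). refcount(pp1)=2>1 -> COPY to pp5. 6 ppages; refcounts: pp0:2 pp1:1 pp2:2 pp3:1 pp4:1 pp5:1

yes yes yes yes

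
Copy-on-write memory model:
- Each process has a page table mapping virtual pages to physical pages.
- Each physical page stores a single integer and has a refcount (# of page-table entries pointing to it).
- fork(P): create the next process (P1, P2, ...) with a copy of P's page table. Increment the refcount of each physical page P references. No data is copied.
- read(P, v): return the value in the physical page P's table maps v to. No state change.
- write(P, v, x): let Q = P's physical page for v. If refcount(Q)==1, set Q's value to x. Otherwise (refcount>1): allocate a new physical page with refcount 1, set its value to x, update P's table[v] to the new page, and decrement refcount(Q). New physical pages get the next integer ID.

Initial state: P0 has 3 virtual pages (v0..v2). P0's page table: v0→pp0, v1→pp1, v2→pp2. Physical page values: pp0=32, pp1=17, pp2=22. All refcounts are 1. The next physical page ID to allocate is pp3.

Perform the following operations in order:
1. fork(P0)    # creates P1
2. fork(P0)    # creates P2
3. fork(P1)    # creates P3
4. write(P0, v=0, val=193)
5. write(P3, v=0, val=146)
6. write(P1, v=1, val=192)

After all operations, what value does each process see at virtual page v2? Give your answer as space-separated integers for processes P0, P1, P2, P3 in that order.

Answer: 22 22 22 22

Derivation:
Op 1: fork(P0) -> P1. 3 ppages; refcounts: pp0:2 pp1:2 pp2:2
Op 2: fork(P0) -> P2. 3 ppages; refcounts: pp0:3 pp1:3 pp2:3
Op 3: fork(P1) -> P3. 3 ppages; refcounts: pp0:4 pp1:4 pp2:4
Op 4: write(P0, v0, 193). refcount(pp0)=4>1 -> COPY to pp3. 4 ppages; refcounts: pp0:3 pp1:4 pp2:4 pp3:1
Op 5: write(P3, v0, 146). refcount(pp0)=3>1 -> COPY to pp4. 5 ppages; refcounts: pp0:2 pp1:4 pp2:4 pp3:1 pp4:1
Op 6: write(P1, v1, 192). refcount(pp1)=4>1 -> COPY to pp5. 6 ppages; refcounts: pp0:2 pp1:3 pp2:4 pp3:1 pp4:1 pp5:1
P0: v2 -> pp2 = 22
P1: v2 -> pp2 = 22
P2: v2 -> pp2 = 22
P3: v2 -> pp2 = 22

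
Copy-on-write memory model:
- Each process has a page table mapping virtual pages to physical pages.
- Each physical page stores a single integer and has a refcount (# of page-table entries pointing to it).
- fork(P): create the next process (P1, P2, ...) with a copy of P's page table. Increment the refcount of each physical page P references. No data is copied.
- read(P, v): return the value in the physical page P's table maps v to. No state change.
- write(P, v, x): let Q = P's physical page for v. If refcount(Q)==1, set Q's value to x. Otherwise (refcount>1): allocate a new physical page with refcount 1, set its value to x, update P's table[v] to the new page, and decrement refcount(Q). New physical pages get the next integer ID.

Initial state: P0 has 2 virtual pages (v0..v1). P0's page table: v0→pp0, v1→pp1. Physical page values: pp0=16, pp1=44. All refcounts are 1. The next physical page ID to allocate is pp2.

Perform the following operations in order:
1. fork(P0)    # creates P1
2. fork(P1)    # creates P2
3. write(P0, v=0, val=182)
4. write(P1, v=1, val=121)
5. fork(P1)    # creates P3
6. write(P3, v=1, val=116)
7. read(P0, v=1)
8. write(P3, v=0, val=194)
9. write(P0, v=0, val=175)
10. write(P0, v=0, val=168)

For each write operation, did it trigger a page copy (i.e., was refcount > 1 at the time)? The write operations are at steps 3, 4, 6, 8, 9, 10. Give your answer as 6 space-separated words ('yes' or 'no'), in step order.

Op 1: fork(P0) -> P1. 2 ppages; refcounts: pp0:2 pp1:2
Op 2: fork(P1) -> P2. 2 ppages; refcounts: pp0:3 pp1:3
Op 3: write(P0, v0, 182). refcount(pp0)=3>1 -> COPY to pp2. 3 ppages; refcounts: pp0:2 pp1:3 pp2:1
Op 4: write(P1, v1, 121). refcount(pp1)=3>1 -> COPY to pp3. 4 ppages; refcounts: pp0:2 pp1:2 pp2:1 pp3:1
Op 5: fork(P1) -> P3. 4 ppages; refcounts: pp0:3 pp1:2 pp2:1 pp3:2
Op 6: write(P3, v1, 116). refcount(pp3)=2>1 -> COPY to pp4. 5 ppages; refcounts: pp0:3 pp1:2 pp2:1 pp3:1 pp4:1
Op 7: read(P0, v1) -> 44. No state change.
Op 8: write(P3, v0, 194). refcount(pp0)=3>1 -> COPY to pp5. 6 ppages; refcounts: pp0:2 pp1:2 pp2:1 pp3:1 pp4:1 pp5:1
Op 9: write(P0, v0, 175). refcount(pp2)=1 -> write in place. 6 ppages; refcounts: pp0:2 pp1:2 pp2:1 pp3:1 pp4:1 pp5:1
Op 10: write(P0, v0, 168). refcount(pp2)=1 -> write in place. 6 ppages; refcounts: pp0:2 pp1:2 pp2:1 pp3:1 pp4:1 pp5:1

yes yes yes yes no no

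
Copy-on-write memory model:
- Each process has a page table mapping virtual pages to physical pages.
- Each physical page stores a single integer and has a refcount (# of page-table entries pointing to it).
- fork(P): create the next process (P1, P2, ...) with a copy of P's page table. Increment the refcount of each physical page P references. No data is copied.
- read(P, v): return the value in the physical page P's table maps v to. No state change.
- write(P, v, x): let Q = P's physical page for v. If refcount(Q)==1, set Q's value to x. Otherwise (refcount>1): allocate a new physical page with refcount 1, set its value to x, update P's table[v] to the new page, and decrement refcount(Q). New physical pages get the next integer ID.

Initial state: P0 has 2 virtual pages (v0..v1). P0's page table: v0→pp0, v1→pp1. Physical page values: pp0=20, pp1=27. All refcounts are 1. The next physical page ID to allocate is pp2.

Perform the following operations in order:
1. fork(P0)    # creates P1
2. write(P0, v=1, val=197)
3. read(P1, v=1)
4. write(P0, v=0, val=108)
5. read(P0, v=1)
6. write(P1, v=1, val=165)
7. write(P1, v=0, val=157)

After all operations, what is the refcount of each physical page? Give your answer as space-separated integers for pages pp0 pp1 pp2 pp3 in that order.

Answer: 1 1 1 1

Derivation:
Op 1: fork(P0) -> P1. 2 ppages; refcounts: pp0:2 pp1:2
Op 2: write(P0, v1, 197). refcount(pp1)=2>1 -> COPY to pp2. 3 ppages; refcounts: pp0:2 pp1:1 pp2:1
Op 3: read(P1, v1) -> 27. No state change.
Op 4: write(P0, v0, 108). refcount(pp0)=2>1 -> COPY to pp3. 4 ppages; refcounts: pp0:1 pp1:1 pp2:1 pp3:1
Op 5: read(P0, v1) -> 197. No state change.
Op 6: write(P1, v1, 165). refcount(pp1)=1 -> write in place. 4 ppages; refcounts: pp0:1 pp1:1 pp2:1 pp3:1
Op 7: write(P1, v0, 157). refcount(pp0)=1 -> write in place. 4 ppages; refcounts: pp0:1 pp1:1 pp2:1 pp3:1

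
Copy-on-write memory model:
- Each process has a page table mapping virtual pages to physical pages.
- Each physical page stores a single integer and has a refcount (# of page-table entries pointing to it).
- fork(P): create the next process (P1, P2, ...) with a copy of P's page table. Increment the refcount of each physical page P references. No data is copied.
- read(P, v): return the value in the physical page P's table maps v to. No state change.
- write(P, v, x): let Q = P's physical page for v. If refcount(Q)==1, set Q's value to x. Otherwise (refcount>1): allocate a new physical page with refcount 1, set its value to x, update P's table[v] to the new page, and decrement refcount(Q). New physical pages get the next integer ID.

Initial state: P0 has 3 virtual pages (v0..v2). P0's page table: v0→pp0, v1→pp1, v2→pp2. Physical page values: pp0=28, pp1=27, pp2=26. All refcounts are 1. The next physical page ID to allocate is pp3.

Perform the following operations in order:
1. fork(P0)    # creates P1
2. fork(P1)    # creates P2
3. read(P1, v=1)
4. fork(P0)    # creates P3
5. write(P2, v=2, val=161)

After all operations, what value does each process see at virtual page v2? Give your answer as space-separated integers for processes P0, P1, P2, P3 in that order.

Op 1: fork(P0) -> P1. 3 ppages; refcounts: pp0:2 pp1:2 pp2:2
Op 2: fork(P1) -> P2. 3 ppages; refcounts: pp0:3 pp1:3 pp2:3
Op 3: read(P1, v1) -> 27. No state change.
Op 4: fork(P0) -> P3. 3 ppages; refcounts: pp0:4 pp1:4 pp2:4
Op 5: write(P2, v2, 161). refcount(pp2)=4>1 -> COPY to pp3. 4 ppages; refcounts: pp0:4 pp1:4 pp2:3 pp3:1
P0: v2 -> pp2 = 26
P1: v2 -> pp2 = 26
P2: v2 -> pp3 = 161
P3: v2 -> pp2 = 26

Answer: 26 26 161 26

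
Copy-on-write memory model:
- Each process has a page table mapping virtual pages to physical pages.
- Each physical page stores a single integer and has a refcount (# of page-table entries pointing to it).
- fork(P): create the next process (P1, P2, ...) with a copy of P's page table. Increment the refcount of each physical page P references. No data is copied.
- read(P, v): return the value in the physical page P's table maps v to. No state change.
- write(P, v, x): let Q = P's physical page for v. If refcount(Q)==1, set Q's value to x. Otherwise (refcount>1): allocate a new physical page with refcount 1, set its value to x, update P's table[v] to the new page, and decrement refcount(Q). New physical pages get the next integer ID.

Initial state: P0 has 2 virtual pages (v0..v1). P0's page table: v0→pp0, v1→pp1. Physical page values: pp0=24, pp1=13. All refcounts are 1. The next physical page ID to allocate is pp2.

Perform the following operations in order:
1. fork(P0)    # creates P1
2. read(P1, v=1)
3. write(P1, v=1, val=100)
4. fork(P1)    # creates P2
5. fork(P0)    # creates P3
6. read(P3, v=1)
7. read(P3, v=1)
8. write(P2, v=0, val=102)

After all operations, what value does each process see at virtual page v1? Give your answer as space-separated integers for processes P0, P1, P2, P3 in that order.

Answer: 13 100 100 13

Derivation:
Op 1: fork(P0) -> P1. 2 ppages; refcounts: pp0:2 pp1:2
Op 2: read(P1, v1) -> 13. No state change.
Op 3: write(P1, v1, 100). refcount(pp1)=2>1 -> COPY to pp2. 3 ppages; refcounts: pp0:2 pp1:1 pp2:1
Op 4: fork(P1) -> P2. 3 ppages; refcounts: pp0:3 pp1:1 pp2:2
Op 5: fork(P0) -> P3. 3 ppages; refcounts: pp0:4 pp1:2 pp2:2
Op 6: read(P3, v1) -> 13. No state change.
Op 7: read(P3, v1) -> 13. No state change.
Op 8: write(P2, v0, 102). refcount(pp0)=4>1 -> COPY to pp3. 4 ppages; refcounts: pp0:3 pp1:2 pp2:2 pp3:1
P0: v1 -> pp1 = 13
P1: v1 -> pp2 = 100
P2: v1 -> pp2 = 100
P3: v1 -> pp1 = 13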